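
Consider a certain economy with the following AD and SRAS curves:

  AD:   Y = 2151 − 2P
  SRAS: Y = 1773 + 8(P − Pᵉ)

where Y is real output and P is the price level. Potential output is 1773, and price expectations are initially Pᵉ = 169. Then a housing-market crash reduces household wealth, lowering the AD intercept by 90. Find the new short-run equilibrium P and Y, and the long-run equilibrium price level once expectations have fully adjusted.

Short run: P = 164, Y = 1733. Long run: P = 144.

AD shifts left: new AD is Y = 2061 − 2P. With Pᵉ = 169, SRAS is Y = 421 + 8P.
Short run: 2061 − 2P = 421 + 8P gives 1640 = 10P, so P = 164 and Y = 2061 − 2·164 = 1733.
Y = 1733 is below potential 1773; expectations adjust and SRAS shifts right until Y = 1773.
Long run: on the new AD curve, 1773 = 2061 − 2P gives P = 144.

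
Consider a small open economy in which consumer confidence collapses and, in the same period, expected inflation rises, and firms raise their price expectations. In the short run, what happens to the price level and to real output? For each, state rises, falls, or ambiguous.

The first event is a negative demand shock: AD shifts left, which by itself pushes P down and Y down.
The second is an adverse supply shock: SRAS shifts left, which by itself pushes P up and Y down.
The two shocks push P in opposite directions, so the effect on P is ambiguous. Both shocks push Y down, so Y falls.

Price level: ambiguous; output: falls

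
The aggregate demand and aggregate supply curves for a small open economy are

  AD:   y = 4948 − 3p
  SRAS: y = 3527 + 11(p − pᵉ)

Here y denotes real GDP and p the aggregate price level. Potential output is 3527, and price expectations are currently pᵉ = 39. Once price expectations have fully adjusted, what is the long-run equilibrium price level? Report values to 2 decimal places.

Long-run p = 473.67

Short run: with pᵉ = 39, SRAS is y = 3098 + 11p. Setting AD = SRAS gives 1850 = 14p, so p = 132.14 and y = 4948 − 3p = 4551.57.
Output 4551.57 is above potential 3527, so over time expected prices rise and SRAS shifts left until y returns to 3527.
Long run: y = 3527 on the AD curve gives 3527 = 4948 − 3p, so p = 473.67.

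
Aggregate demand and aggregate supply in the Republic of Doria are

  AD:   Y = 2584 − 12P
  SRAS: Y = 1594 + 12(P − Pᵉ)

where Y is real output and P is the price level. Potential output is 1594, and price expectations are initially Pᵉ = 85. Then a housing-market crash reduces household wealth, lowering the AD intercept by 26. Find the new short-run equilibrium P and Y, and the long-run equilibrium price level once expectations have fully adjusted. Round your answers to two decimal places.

AD shifts left: new AD is Y = 2558 − 12P. With Pᵉ = 85, SRAS is Y = 574 + 12P.
Short run: 2558 − 12P = 574 + 12P gives 1984 = 24P, so P = 82.67 and Y = 2558 − 12P = 1566.00.
Y = 1566.00 is below potential 1594; expectations adjust and SRAS shifts right until Y = 1594.
Long run: on the new AD curve, 1594 = 2558 − 12P gives P = 80.33.

Short run: P = 82.67, Y = 1566.00. Long run: P = 80.33.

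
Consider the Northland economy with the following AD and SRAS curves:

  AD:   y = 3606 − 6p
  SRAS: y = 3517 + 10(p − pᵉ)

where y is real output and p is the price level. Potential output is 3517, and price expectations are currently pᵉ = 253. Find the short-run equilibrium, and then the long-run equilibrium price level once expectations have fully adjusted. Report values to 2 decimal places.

Short run: p = 163.69, y = 2623.88. Long run: p = 14.83.

Short run: with pᵉ = 253, SRAS is y = 987 + 10p. Setting AD = SRAS gives 2619 = 16p, so p = 163.69 and y = 3606 − 6p = 2623.88.
Output 2623.88 is below potential 3517, so over time expected prices fall and SRAS shifts right until y returns to 3517.
Long run: y = 3517 on the AD curve gives 3517 = 3606 − 6p, so p = 14.83.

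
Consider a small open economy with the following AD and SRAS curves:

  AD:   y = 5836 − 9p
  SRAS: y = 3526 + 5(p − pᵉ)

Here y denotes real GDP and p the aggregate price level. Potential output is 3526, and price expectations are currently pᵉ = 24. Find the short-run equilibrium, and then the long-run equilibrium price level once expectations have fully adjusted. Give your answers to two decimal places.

Short run: p = 173.57, y = 4273.86. Long run: p = 256.67.

Short run: with pᵉ = 24, SRAS is y = 3406 + 5p. Setting AD = SRAS gives 2430 = 14p, so p = 173.57 and y = 5836 − 9p = 4273.86.
Output 4273.86 is above potential 3526, so over time expected prices rise and SRAS shifts left until y returns to 3526.
Long run: y = 3526 on the AD curve gives 3526 = 5836 − 9p, so p = 256.67.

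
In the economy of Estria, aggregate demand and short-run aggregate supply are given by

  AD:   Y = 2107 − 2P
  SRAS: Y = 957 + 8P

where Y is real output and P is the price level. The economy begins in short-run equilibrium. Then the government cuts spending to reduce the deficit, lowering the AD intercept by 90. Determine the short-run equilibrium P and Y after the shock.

This is a negative demand shock: AD shifts left.
New AD: Y = 2017 − 2P.
Set AD = SRAS: 2017 − 2P = 957 + 8P, so 1060 = 10P and P = 106.
Y = 2017 − 2·106 = 1805.

P = 106, Y = 1805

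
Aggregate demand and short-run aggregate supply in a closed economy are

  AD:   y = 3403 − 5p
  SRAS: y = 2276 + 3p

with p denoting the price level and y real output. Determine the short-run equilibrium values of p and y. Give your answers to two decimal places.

p = 140.88, y = 2698.63

Set AD = SRAS: 3403 − 5p = 2276 + 3p, so 1127 = 8p and p = 140.88.
Substituting into AD, y = 3403 − 5p = 2698.63.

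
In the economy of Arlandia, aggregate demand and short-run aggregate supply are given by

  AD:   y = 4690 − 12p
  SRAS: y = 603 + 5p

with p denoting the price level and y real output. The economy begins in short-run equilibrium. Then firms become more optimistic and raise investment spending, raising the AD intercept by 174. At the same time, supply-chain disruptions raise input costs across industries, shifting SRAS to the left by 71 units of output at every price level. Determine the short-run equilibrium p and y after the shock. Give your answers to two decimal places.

After both shocks: AD is y = 4864 − 12p and SRAS is y = 532 + 5p.
Setting them equal: 4332 = 17p, so p = 254.82.
Substituting into AD, y = 1806.12.

p = 254.82, y = 1806.12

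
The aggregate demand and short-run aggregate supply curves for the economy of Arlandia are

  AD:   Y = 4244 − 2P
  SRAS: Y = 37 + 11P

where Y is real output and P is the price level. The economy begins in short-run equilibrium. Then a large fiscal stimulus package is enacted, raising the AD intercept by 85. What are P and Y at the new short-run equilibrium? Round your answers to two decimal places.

This is a positive demand shock: AD shifts right.
New AD: Y = 4329 − 2P.
Set AD = SRAS: 4329 − 2P = 37 + 11P, so 4292 = 13P and P = 330.15.
Substituting into AD, Y = 3668.69.

P = 330.15, Y = 3668.69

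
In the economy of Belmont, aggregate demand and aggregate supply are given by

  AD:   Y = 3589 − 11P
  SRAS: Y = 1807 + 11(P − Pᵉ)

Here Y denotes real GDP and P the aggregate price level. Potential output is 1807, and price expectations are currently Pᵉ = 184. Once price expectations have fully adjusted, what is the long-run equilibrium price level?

Short run: with Pᵉ = 184, SRAS is Y = 11P − 217. Setting AD = SRAS gives 3806 = 22P, so P = 173 and Y = 3589 − 11·173 = 1686.
Output 1686 is below potential 1807, so over time expected prices fall and SRAS shifts right until Y returns to 1807.
Long run: Y = 1807 on the AD curve gives 1807 = 3589 − 11P, so P = 162.

Long-run P = 162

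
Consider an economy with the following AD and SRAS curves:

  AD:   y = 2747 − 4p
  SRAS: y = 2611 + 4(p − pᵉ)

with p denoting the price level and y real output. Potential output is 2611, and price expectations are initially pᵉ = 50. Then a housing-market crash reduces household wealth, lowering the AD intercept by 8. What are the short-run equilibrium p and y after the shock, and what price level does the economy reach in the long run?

Short run: p = 41, y = 2575. Long run: p = 32.

AD shifts left: new AD is y = 2739 − 4p. With pᵉ = 50, SRAS is y = 2411 + 4p.
Short run: 2739 − 4p = 2411 + 4p gives 328 = 8p, so p = 41 and y = 2739 − 4·41 = 2575.
y = 2575 is below potential 2611; expectations adjust and SRAS shifts right until y = 2611.
Long run: on the new AD curve, 2611 = 2739 − 4p gives p = 32.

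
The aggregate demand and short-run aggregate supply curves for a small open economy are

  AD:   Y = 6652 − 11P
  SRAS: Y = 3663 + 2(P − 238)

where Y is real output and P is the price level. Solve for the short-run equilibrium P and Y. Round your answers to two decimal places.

P = 266.54, Y = 3720.08

Write SRAS as Y = 3663 + 2P − 476 = 3187 + 2P.
Set AD = SRAS: 6652 − 11P = 3187 + 2P, so 3465 = 13P and P = 266.54.
Substituting into AD, Y = 6652 − 11P = 3720.08.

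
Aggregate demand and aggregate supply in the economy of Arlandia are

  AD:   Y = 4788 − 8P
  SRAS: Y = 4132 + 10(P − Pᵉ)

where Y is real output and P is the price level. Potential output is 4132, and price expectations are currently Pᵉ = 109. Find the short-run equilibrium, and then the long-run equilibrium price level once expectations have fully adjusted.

Short run: P = 97, Y = 4012. Long run: P = 82.

Short run: with Pᵉ = 109, SRAS is Y = 3042 + 10P. Setting AD = SRAS gives 1746 = 18P, so P = 97 and Y = 4788 − 8·97 = 4012.
Output 4012 is below potential 4132, so over time expected prices fall and SRAS shifts right until Y returns to 4132.
Long run: Y = 4132 on the AD curve gives 4132 = 4788 − 8P, so P = 82.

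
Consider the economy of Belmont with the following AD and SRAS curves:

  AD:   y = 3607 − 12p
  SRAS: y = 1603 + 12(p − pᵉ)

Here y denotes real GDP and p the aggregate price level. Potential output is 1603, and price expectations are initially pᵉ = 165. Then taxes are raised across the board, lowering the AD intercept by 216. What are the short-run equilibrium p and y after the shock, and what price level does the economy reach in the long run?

Short run: p = 157, y = 1507. Long run: p = 149.

AD shifts left: new AD is y = 3391 − 12p. With pᵉ = 165, SRAS is y = 12p − 377.
Short run: 3391 − 12p = 12p − 377 gives 3768 = 24p, so p = 157 and y = 3391 − 12·157 = 1507.
y = 1507 is below potential 1603; expectations adjust and SRAS shifts right until y = 1603.
Long run: on the new AD curve, 1603 = 3391 − 12p gives p = 149.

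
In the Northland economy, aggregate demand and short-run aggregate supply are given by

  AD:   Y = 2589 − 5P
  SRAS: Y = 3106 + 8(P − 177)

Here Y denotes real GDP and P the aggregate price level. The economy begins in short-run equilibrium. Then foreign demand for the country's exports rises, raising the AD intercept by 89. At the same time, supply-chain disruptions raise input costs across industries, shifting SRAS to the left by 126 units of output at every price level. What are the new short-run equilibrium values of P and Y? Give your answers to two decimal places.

P = 85.69, Y = 2249.54

After both shocks: AD is Y = 2678 − 5P and SRAS is Y = 1564 + 8P.
Setting them equal: 1114 = 13P, so P = 85.69.
Substituting into AD, Y = 2249.54.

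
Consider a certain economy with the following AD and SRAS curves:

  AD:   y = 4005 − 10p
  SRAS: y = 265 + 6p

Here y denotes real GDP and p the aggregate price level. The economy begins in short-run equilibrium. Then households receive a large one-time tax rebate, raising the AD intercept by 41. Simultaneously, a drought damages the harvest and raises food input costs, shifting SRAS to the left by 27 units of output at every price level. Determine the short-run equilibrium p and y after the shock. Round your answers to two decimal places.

p = 238.00, y = 1666.00

After both shocks: AD is y = 4046 − 10p and SRAS is y = 238 + 6p.
Setting them equal: 3808 = 16p, so p = 238.00.
Substituting into AD, y = 1666.00.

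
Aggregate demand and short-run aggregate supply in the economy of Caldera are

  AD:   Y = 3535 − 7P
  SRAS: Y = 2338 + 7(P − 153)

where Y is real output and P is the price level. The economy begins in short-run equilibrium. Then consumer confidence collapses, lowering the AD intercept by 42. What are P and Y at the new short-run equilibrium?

P = 159, Y = 2380

This is a negative demand shock: AD shifts left.
New AD: Y = 3493 − 7P.
SRAS can be written Y = 1267 + 7P.
Set AD = SRAS: 3493 − 7P = 1267 + 7P, so 2226 = 14P and P = 159.
Y = 3493 − 7·159 = 2380.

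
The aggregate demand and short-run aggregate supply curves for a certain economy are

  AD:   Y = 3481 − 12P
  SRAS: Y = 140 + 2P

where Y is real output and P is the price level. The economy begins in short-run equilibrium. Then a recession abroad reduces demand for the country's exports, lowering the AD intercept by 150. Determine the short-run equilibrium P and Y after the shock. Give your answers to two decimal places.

This is a negative demand shock: AD shifts left.
New AD: Y = 3331 − 12P.
Set AD = SRAS: 3331 − 12P = 140 + 2P, so 3191 = 14P and P = 227.93.
Substituting into AD, Y = 595.86.

P = 227.93, Y = 595.86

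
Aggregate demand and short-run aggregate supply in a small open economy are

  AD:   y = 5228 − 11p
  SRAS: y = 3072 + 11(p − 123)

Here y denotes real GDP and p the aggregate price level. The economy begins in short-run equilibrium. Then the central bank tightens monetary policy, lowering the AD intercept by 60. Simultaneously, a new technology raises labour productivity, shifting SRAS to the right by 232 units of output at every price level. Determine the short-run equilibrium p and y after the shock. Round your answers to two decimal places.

After both shocks: AD is y = 5168 − 11p and SRAS is y = 1951 + 11p.
Setting them equal: 3217 = 22p, so p = 146.23.
Substituting into AD, y = 3559.50.

p = 146.23, y = 3559.50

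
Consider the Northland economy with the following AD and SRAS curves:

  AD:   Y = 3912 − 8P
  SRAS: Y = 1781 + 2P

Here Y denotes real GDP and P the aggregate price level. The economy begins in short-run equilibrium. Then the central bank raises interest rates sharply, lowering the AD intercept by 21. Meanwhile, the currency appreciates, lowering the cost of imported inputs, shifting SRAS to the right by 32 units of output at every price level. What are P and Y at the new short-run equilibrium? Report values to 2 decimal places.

P = 207.80, Y = 2228.60

After both shocks: AD is Y = 3891 − 8P and SRAS is Y = 1813 + 2P.
Setting them equal: 2078 = 10P, so P = 207.80.
Substituting into AD, Y = 2228.60.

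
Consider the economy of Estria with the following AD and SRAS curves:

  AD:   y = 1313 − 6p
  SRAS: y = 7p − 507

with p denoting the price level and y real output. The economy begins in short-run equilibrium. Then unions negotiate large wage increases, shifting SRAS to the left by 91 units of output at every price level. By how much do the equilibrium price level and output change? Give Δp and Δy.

Δp = +7, Δy = -42

This is a negative supply shock: SRAS shifts left.
New SRAS: y = 7p − 598.
Set AD = SRAS: 1313 − 6p = 7p − 598, so 1911 = 13p and p = 147.
y = 1313 − 6·147 = 431.
Initially p = 140, y = 473, so Δp = +7 and Δy = -42.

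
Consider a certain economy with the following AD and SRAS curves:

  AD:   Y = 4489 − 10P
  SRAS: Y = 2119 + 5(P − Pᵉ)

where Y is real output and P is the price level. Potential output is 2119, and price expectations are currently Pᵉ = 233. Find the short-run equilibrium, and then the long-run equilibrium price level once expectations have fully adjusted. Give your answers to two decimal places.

Short run: P = 235.67, Y = 2132.33. Long run: P = 237.00.

Short run: with Pᵉ = 233, SRAS is Y = 954 + 5P. Setting AD = SRAS gives 3535 = 15P, so P = 235.67 and Y = 4489 − 10P = 2132.33.
Output 2132.33 is above potential 2119, so over time expected prices rise and SRAS shifts left until Y returns to 2119.
Long run: Y = 2119 on the AD curve gives 2119 = 4489 − 10P, so P = 237.00.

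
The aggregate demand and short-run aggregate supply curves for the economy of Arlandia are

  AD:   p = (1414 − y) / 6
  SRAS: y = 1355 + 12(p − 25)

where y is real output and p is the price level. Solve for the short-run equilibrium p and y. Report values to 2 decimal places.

p = 19.94, y = 1294.33

Write SRAS as y = 1355 + 12p − 300 = 1055 + 12p.
Rearrange AD to y = 1414 − 6p.
Set AD = SRAS: 1414 − 6p = 1055 + 12p, so 359 = 18p and p = 19.94.
Substituting into AD, y = 1414 − 6p = 1294.33.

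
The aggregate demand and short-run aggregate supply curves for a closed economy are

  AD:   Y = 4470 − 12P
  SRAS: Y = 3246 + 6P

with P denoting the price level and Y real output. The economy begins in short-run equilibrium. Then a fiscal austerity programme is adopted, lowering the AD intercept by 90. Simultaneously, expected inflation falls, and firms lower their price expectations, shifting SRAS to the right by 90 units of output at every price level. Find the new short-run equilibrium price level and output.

P = 58, Y = 3684

After both shocks: AD is Y = 4380 − 12P and SRAS is Y = 3336 + 6P.
Setting them equal: 1044 = 18P, so P = 58.
Y = 4380 − 12·58 = 3684.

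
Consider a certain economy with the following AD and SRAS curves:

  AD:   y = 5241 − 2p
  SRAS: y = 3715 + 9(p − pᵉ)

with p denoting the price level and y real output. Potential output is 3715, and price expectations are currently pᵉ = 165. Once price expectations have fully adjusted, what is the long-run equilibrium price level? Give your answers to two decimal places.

Short run: with pᵉ = 165, SRAS is y = 2230 + 9p. Setting AD = SRAS gives 3011 = 11p, so p = 273.73 and y = 5241 − 2p = 4693.55.
Output 4693.55 is above potential 3715, so over time expected prices rise and SRAS shifts left until y returns to 3715.
Long run: y = 3715 on the AD curve gives 3715 = 5241 − 2p, so p = 763.00.

Long-run p = 763.00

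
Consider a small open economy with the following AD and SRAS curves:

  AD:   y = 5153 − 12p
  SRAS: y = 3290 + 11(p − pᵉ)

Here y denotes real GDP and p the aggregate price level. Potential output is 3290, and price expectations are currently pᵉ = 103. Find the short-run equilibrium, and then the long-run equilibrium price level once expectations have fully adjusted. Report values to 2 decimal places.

Short run: p = 130.26, y = 3589.87. Long run: p = 155.25.

Short run: with pᵉ = 103, SRAS is y = 2157 + 11p. Setting AD = SRAS gives 2996 = 23p, so p = 130.26 and y = 5153 − 12p = 3589.87.
Output 3589.87 is above potential 3290, so over time expected prices rise and SRAS shifts left until y returns to 3290.
Long run: y = 3290 on the AD curve gives 3290 = 5153 − 12p, so p = 155.25.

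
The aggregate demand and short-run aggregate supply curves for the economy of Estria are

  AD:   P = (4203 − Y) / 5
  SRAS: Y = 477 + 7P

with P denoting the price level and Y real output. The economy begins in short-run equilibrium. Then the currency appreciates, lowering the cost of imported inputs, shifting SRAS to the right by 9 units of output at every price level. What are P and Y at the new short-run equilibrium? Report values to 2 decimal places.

This is a positive supply shock: SRAS shifts right.
New SRAS: Y = 486 + 7P.
Set AD = SRAS: 4203 − 5P = 486 + 7P, so 3717 = 12P and P = 309.75.
Substituting into AD, Y = 2654.25.

P = 309.75, Y = 2654.25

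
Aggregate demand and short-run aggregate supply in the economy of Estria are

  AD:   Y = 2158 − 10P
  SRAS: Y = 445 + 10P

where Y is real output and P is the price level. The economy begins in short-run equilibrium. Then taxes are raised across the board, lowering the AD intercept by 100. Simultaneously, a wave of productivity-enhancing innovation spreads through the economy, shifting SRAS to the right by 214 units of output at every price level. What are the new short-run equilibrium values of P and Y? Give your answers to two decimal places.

P = 69.95, Y = 1358.50

After both shocks: AD is Y = 2058 − 10P and SRAS is Y = 659 + 10P.
Setting them equal: 1399 = 20P, so P = 69.95.
Substituting into AD, Y = 1358.50.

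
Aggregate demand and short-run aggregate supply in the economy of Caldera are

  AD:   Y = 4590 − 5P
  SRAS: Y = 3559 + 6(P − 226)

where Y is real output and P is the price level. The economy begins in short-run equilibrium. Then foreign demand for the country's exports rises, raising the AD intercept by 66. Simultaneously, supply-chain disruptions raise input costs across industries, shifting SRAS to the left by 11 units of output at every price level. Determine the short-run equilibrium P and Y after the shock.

After both shocks: AD is Y = 4656 − 5P and SRAS is Y = 2192 + 6P.
Setting them equal: 2464 = 11P, so P = 224.
Y = 4656 − 5·224 = 3536.

P = 224, Y = 3536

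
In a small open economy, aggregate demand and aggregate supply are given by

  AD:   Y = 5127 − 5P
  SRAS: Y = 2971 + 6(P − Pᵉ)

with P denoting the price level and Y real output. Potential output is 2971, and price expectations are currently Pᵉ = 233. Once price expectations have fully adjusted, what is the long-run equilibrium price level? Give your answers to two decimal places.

Short run: with Pᵉ = 233, SRAS is Y = 1573 + 6P. Setting AD = SRAS gives 3554 = 11P, so P = 323.09 and Y = 5127 − 5P = 3511.55.
Output 3511.55 is above potential 2971, so over time expected prices rise and SRAS shifts left until Y returns to 2971.
Long run: Y = 2971 on the AD curve gives 2971 = 5127 − 5P, so P = 431.20.

Long-run P = 431.20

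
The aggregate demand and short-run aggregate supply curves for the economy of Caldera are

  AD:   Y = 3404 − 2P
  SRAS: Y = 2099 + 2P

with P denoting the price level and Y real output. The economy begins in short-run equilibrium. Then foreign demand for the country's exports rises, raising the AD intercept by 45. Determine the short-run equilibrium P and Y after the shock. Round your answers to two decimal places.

This is a positive demand shock: AD shifts right.
New AD: Y = 3449 − 2P.
Set AD = SRAS: 3449 − 2P = 2099 + 2P, so 1350 = 4P and P = 337.50.
Substituting into AD, Y = 2774.00.

P = 337.50, Y = 2774.00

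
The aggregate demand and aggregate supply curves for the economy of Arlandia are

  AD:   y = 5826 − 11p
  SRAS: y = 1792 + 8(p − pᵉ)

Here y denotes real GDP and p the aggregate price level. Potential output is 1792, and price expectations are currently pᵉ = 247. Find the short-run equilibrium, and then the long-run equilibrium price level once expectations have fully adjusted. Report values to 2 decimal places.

Short run: with pᵉ = 247, SRAS is y = 8p − 184. Setting AD = SRAS gives 6010 = 19p, so p = 316.32 and y = 5826 − 11p = 2346.53.
Output 2346.53 is above potential 1792, so over time expected prices rise and SRAS shifts left until y returns to 1792.
Long run: y = 1792 on the AD curve gives 1792 = 5826 − 11p, so p = 366.73.

Short run: p = 316.32, y = 2346.53. Long run: p = 366.73.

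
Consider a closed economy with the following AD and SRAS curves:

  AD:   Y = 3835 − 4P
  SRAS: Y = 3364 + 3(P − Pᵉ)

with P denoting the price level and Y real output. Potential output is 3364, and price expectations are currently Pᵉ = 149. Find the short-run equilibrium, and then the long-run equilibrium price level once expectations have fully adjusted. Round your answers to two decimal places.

Short run: with Pᵉ = 149, SRAS is Y = 2917 + 3P. Setting AD = SRAS gives 918 = 7P, so P = 131.14 and Y = 3835 − 4P = 3310.43.
Output 3310.43 is below potential 3364, so over time expected prices fall and SRAS shifts right until Y returns to 3364.
Long run: Y = 3364 on the AD curve gives 3364 = 3835 − 4P, so P = 117.75.

Short run: P = 131.14, Y = 3310.43. Long run: P = 117.75.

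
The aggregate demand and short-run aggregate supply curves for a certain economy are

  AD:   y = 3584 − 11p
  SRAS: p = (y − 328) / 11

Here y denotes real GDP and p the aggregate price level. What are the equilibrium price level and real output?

p = 148, y = 1956

Rearrange SRAS to y = 328 + 11p.
Set AD = SRAS: 3584 − 11p = 328 + 11p, so 3256 = 22p and p = 148.
Then y = 3584 − 11·148 = 1956.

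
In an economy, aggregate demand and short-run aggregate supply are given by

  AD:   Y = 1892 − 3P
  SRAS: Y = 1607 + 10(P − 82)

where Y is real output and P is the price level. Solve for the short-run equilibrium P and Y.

Write SRAS as Y = 1607 + 10P − 820 = 787 + 10P.
Set AD = SRAS: 1892 − 3P = 787 + 10P, so 1105 = 13P and P = 85.
Then Y = 1892 − 3·85 = 1637.

P = 85, Y = 1637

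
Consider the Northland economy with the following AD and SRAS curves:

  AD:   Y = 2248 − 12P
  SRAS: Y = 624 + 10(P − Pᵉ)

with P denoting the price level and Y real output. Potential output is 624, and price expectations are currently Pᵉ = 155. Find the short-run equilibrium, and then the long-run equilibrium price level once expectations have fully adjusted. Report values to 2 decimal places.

Short run: with Pᵉ = 155, SRAS is Y = 10P − 926. Setting AD = SRAS gives 3174 = 22P, so P = 144.27 and Y = 2248 − 12P = 516.73.
Output 516.73 is below potential 624, so over time expected prices fall and SRAS shifts right until Y returns to 624.
Long run: Y = 624 on the AD curve gives 624 = 2248 − 12P, so P = 135.33.

Short run: P = 144.27, Y = 516.73. Long run: P = 135.33.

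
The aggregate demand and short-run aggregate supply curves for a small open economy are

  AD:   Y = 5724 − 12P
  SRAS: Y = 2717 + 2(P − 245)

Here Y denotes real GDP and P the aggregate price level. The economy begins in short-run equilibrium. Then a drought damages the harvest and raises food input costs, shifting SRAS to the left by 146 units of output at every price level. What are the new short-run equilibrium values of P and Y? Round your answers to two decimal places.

P = 260.21, Y = 2601.43

This is a negative supply shock: SRAS shifts left.
New SRAS: Y = 2081 + 2P.
Set AD = SRAS: 5724 − 12P = 2081 + 2P, so 3643 = 14P and P = 260.21.
Substituting into AD, Y = 2601.43.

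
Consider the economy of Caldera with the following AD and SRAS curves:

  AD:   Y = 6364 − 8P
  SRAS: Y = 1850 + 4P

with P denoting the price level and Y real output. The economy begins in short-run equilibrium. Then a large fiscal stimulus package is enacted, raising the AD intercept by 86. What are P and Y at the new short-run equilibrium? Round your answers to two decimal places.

P = 383.33, Y = 3383.33

This is a positive demand shock: AD shifts right.
New AD: Y = 6450 − 8P.
Set AD = SRAS: 6450 − 8P = 1850 + 4P, so 4600 = 12P and P = 383.33.
Substituting into AD, Y = 3383.33.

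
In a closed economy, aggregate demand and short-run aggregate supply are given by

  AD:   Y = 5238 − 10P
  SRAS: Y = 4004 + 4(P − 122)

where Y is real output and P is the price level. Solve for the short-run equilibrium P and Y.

Write SRAS as Y = 4004 + 4P − 488 = 3516 + 4P.
Set AD = SRAS: 5238 − 10P = 3516 + 4P, so 1722 = 14P and P = 123.
Then Y = 5238 − 10·123 = 4008.

P = 123, Y = 4008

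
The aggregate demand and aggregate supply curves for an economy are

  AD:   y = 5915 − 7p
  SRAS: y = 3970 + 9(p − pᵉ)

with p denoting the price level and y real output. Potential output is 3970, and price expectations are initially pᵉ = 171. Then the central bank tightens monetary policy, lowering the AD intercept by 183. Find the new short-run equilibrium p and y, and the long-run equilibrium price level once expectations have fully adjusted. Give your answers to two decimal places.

Short run: p = 206.31, y = 4287.81. Long run: p = 251.71.

AD shifts left: new AD is y = 5732 − 7p. With pᵉ = 171, SRAS is y = 2431 + 9p.
Short run: 5732 − 7p = 2431 + 9p gives 3301 = 16p, so p = 206.31 and y = 5732 − 7p = 4287.81.
y = 4287.81 is above potential 3970; expectations adjust and SRAS shifts left until y = 3970.
Long run: on the new AD curve, 3970 = 5732 − 7p gives p = 251.71.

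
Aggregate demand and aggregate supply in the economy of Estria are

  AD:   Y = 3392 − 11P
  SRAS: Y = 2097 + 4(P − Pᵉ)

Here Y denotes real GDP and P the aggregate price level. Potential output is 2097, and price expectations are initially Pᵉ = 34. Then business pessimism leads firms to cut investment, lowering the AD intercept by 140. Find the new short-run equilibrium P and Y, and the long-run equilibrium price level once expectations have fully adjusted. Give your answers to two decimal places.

Short run: P = 86.07, Y = 2305.27. Long run: P = 105.00.

AD shifts left: new AD is Y = 3252 − 11P. With Pᵉ = 34, SRAS is Y = 1961 + 4P.
Short run: 3252 − 11P = 1961 + 4P gives 1291 = 15P, so P = 86.07 and Y = 3252 − 11P = 2305.27.
Y = 2305.27 is above potential 2097; expectations adjust and SRAS shifts left until Y = 2097.
Long run: on the new AD curve, 2097 = 3252 − 11P gives P = 105.00.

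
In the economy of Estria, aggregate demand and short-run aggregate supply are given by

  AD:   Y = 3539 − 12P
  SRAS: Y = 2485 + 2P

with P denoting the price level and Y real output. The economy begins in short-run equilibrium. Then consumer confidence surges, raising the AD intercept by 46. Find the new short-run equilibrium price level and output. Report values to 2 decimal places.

This is a positive demand shock: AD shifts right.
New AD: Y = 3585 − 12P.
Set AD = SRAS: 3585 − 12P = 2485 + 2P, so 1100 = 14P and P = 78.57.
Substituting into AD, Y = 2642.14.

P = 78.57, Y = 2642.14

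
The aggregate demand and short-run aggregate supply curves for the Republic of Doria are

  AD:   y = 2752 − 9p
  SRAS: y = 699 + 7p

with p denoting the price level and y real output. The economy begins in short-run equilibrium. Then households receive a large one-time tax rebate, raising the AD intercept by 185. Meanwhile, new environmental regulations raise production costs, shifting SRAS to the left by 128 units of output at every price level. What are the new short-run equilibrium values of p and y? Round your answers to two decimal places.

p = 147.88, y = 1606.13

After both shocks: AD is y = 2937 − 9p and SRAS is y = 571 + 7p.
Setting them equal: 2366 = 16p, so p = 147.88.
Substituting into AD, y = 1606.13.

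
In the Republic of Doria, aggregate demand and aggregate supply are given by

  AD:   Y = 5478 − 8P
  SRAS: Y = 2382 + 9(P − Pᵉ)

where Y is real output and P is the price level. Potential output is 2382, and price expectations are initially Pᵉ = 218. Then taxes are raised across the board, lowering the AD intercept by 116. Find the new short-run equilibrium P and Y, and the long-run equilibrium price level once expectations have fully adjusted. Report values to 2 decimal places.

AD shifts left: new AD is Y = 5362 − 8P. With Pᵉ = 218, SRAS is Y = 420 + 9P.
Short run: 5362 − 8P = 420 + 9P gives 4942 = 17P, so P = 290.71 and Y = 5362 − 8P = 3036.35.
Y = 3036.35 is above potential 2382; expectations adjust and SRAS shifts left until Y = 2382.
Long run: on the new AD curve, 2382 = 5362 − 8P gives P = 372.50.

Short run: P = 290.71, Y = 3036.35. Long run: P = 372.50.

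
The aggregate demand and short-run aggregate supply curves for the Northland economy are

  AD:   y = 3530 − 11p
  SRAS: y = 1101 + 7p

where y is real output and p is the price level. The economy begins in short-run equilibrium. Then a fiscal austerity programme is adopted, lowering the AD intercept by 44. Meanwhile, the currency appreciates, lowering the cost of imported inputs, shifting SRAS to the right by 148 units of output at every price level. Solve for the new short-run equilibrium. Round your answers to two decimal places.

After both shocks: AD is y = 3486 − 11p and SRAS is y = 1249 + 7p.
Setting them equal: 2237 = 18p, so p = 124.28.
Substituting into AD, y = 2118.94.

p = 124.28, y = 2118.94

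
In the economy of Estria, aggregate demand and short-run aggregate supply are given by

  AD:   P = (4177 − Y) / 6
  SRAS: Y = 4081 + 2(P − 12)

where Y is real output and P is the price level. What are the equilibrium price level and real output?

Write SRAS as Y = 4081 + 2P − 24 = 4057 + 2P.
Rearrange AD to Y = 4177 − 6P.
Set AD = SRAS: 4177 − 6P = 4057 + 2P, so 120 = 8P and P = 15.
Then Y = 4177 − 6·15 = 4087.

P = 15, Y = 4087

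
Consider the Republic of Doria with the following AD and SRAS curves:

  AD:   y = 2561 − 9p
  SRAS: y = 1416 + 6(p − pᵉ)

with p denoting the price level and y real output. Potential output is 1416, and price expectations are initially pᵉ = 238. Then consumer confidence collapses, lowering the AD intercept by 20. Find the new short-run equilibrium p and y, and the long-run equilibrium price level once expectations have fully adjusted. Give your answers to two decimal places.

Short run: p = 170.20, y = 1009.20. Long run: p = 125.00.

AD shifts left: new AD is y = 2541 − 9p. With pᵉ = 238, SRAS is y = 6p − 12.
Short run: 2541 − 9p = 6p − 12 gives 2553 = 15p, so p = 170.20 and y = 2541 − 9p = 1009.20.
y = 1009.20 is below potential 1416; expectations adjust and SRAS shifts right until y = 1416.
Long run: on the new AD curve, 1416 = 2541 − 9p gives p = 125.00.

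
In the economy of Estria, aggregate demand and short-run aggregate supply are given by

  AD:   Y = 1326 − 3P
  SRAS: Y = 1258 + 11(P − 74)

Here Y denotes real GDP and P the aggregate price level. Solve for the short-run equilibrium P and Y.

P = 63, Y = 1137

Write SRAS as Y = 1258 + 11P − 814 = 444 + 11P.
Set AD = SRAS: 1326 − 3P = 444 + 11P, so 882 = 14P and P = 63.
Then Y = 1326 − 3·63 = 1137.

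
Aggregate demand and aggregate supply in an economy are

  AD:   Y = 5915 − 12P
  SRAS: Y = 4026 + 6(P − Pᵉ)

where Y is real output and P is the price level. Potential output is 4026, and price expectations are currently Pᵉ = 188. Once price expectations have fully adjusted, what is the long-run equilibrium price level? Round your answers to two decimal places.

Short run: with Pᵉ = 188, SRAS is Y = 2898 + 6P. Setting AD = SRAS gives 3017 = 18P, so P = 167.61 and Y = 5915 − 12P = 3903.67.
Output 3903.67 is below potential 4026, so over time expected prices fall and SRAS shifts right until Y returns to 4026.
Long run: Y = 4026 on the AD curve gives 4026 = 5915 − 12P, so P = 157.42.

Long-run P = 157.42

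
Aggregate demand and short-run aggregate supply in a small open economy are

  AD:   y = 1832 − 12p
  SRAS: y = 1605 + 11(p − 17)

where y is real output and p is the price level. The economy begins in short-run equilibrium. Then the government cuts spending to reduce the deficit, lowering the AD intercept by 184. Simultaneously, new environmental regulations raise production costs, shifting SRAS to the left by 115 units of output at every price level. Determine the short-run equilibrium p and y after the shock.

p = 15, y = 1468

After both shocks: AD is y = 1648 − 12p and SRAS is y = 1303 + 11p.
Setting them equal: 345 = 23p, so p = 15.
y = 1648 − 12·15 = 1468.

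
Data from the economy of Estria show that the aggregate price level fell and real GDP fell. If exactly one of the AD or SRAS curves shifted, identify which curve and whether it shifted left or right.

P fell and Y fell. An AD shift moves P and Y in the same direction; an SRAS shift moves them in opposite directions.
Here P and Y moved in the same direction, so the AD curve shifted.
Since Y fell, AD shifted left.

AD shifted left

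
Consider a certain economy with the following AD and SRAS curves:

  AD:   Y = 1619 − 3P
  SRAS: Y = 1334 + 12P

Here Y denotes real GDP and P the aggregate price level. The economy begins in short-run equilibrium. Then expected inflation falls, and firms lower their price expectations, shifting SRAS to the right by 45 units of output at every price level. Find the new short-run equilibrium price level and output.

P = 16, Y = 1571

This is a positive supply shock: SRAS shifts right.
New SRAS: Y = 1379 + 12P.
Set AD = SRAS: 1619 − 3P = 1379 + 12P, so 240 = 15P and P = 16.
Y = 1619 − 3·16 = 1571.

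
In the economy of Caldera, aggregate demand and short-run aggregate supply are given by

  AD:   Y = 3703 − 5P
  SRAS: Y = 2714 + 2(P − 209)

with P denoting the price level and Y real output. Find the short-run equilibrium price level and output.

P = 201, Y = 2698

Write SRAS as Y = 2714 + 2P − 418 = 2296 + 2P.
Set AD = SRAS: 3703 − 5P = 2296 + 2P, so 1407 = 7P and P = 201.
Then Y = 3703 − 5·201 = 2698.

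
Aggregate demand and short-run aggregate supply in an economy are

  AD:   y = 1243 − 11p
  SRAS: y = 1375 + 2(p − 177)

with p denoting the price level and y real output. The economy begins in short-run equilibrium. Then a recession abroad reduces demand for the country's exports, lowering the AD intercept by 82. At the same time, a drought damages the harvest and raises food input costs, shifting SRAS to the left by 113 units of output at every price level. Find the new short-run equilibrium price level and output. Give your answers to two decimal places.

p = 19.46, y = 946.92

After both shocks: AD is y = 1161 − 11p and SRAS is y = 908 + 2p.
Setting them equal: 253 = 13p, so p = 19.46.
Substituting into AD, y = 946.92.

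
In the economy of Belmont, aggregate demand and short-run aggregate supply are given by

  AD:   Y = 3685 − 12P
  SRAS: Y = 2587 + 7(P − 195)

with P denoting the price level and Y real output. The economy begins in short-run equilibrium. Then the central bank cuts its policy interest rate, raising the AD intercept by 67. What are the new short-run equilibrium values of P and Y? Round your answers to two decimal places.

P = 133.16, Y = 2154.11

This is a positive demand shock: AD shifts right.
New AD: Y = 3752 − 12P.
SRAS can be written Y = 1222 + 7P.
Set AD = SRAS: 3752 − 12P = 1222 + 7P, so 2530 = 19P and P = 133.16.
Substituting into AD, Y = 2154.11.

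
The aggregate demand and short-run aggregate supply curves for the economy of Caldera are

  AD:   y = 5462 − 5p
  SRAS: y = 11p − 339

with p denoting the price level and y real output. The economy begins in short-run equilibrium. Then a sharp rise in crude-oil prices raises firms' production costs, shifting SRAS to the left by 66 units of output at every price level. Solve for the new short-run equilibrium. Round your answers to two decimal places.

This is a negative supply shock: SRAS shifts left.
New SRAS: y = 11p − 405.
Set AD = SRAS: 5462 − 5p = 11p − 405, so 5867 = 16p and p = 366.69.
Substituting into AD, y = 3628.56.

p = 366.69, y = 3628.56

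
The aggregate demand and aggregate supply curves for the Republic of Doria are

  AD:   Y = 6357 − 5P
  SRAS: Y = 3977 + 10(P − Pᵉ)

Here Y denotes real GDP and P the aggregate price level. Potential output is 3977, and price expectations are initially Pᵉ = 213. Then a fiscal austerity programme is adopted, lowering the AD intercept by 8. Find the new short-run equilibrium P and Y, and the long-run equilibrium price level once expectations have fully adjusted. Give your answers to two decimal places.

AD shifts left: new AD is Y = 6349 − 5P. With Pᵉ = 213, SRAS is Y = 1847 + 10P.
Short run: 6349 − 5P = 1847 + 10P gives 4502 = 15P, so P = 300.13 and Y = 6349 − 5P = 4848.33.
Y = 4848.33 is above potential 3977; expectations adjust and SRAS shifts left until Y = 3977.
Long run: on the new AD curve, 3977 = 6349 − 5P gives P = 474.40.

Short run: P = 300.13, Y = 4848.33. Long run: P = 474.40.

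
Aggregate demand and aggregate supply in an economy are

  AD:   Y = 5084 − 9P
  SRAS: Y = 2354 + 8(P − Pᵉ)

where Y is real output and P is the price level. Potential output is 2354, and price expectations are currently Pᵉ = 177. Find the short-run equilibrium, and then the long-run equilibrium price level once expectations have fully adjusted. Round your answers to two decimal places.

Short run: with Pᵉ = 177, SRAS is Y = 938 + 8P. Setting AD = SRAS gives 4146 = 17P, so P = 243.88 and Y = 5084 − 9P = 2889.06.
Output 2889.06 is above potential 2354, so over time expected prices rise and SRAS shifts left until Y returns to 2354.
Long run: Y = 2354 on the AD curve gives 2354 = 5084 − 9P, so P = 303.33.

Short run: P = 243.88, Y = 2889.06. Long run: P = 303.33.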